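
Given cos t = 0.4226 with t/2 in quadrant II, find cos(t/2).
cos(t/2) = ±√((1 + cos t)/2); negative since t/2 ∈ QII, so cos(t/2) = -0.8434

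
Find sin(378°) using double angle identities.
sin(378°) = 2 sin 189° cos 189° = 0.309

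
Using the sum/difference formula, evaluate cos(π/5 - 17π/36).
cos(π/5 - 17π/36) = cos π/5 cos 17π/36 + sin π/5 sin 17π/36 = 0.6561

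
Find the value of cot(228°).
cot(228°) = 0.9004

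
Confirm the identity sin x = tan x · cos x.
RHS = (sin x/cos x) · cos x = sin x = LHS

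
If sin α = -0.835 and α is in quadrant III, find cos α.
cos α = -0.5502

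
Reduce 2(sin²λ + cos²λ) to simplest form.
2(sin²λ + cos²λ) = 2 (using Pythagorean identity)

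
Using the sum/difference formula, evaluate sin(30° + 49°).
sin(30° + 49°) = sin 30° cos 49° + cos 30° sin 49° = 0.9816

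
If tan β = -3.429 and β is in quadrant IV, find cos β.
cos β = 0.28 (using tan²β + 1 = sec²β)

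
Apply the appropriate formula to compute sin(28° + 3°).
sin(28° + 3°) = sin 28° cos 3° + cos 28° sin 3° = 0.515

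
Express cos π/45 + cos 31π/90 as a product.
cos π/45 + cos 31π/90 = 2 cos(11π/60) cos(-29π/180)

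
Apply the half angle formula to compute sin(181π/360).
sin(181π/360) = √((1 - cos 181π/180)/2) = 1.0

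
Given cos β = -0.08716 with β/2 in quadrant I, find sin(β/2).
sin(β/2) = ±√((1 - cos β)/2); positive since β/2 ∈ QI, so sin(β/2) = 0.7373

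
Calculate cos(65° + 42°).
cos(65° + 42°) = cos 65° cos 42° - sin 65° sin 42° = -0.2924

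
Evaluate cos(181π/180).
cos(181π/180) = -0.9998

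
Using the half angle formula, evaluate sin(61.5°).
sin(61.5°) = √((1 - cos 123°)/2) = 0.8788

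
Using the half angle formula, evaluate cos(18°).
cos(18°) = √((1 + cos 36°)/2) = 0.9511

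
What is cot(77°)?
cot(77°) = 0.2309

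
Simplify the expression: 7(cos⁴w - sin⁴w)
7(cos⁴w - sin⁴w) = 7(cos(2w)) (using Factoring + double angle)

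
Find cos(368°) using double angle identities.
cos(368°) = cos²184° - sin²184° = 0.9903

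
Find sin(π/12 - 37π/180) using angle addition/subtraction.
sin(π/12 - 37π/180) = sin π/12 cos 37π/180 - cos π/12 sin 37π/180 = -0.3746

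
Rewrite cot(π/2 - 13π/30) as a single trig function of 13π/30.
cot(π/2 - 13π/30) = tan(13π/30)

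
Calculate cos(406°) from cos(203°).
cos(406°) = cos²203° - sin²203° = 0.6947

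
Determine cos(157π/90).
cos(157π/90) = 0.6947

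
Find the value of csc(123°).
csc(123°) = 1.192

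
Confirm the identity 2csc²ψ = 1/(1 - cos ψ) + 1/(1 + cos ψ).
RHS = [(1 + cos ψ) + (1 - cos ψ)] / [(1 - cos ψ)(1 + cos ψ)] = 2/(1 - cos²ψ) = 2/sin²ψ = 2csc²ψ = LHS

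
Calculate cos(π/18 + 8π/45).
cos(π/18 + 8π/45) = cos π/18 cos 8π/45 - sin π/18 sin 8π/45 = 0.7431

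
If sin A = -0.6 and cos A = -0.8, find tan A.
tan A = sin A / cos A = 0.75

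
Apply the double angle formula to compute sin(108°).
sin(108°) = 2 sin 54° cos 54° = 0.9511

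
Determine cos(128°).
cos(128°) = -0.6157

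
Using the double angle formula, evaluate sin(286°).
sin(286°) = 2 sin 143° cos 143° = -0.9613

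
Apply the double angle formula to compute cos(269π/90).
cos(269π/90) = 1 - 2sin²269π/180 = -0.9994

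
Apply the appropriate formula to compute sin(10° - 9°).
sin(10° - 9°) = sin 10° cos 9° - cos 10° sin 9° = 0.01745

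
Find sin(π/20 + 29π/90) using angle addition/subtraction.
sin(π/20 + 29π/90) = sin π/20 cos 29π/90 + cos π/20 sin 29π/90 = 0.9205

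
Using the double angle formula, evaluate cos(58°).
cos(58°) = cos²29° - sin²29° = 0.5299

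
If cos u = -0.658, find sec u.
sec u = 1/cos u = -1.52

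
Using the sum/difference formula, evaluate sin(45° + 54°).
sin(45° + 54°) = sin 45° cos 54° + cos 45° sin 54° = 0.9877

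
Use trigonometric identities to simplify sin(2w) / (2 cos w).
sin(2w) / (2 cos w) = sin w (using Double angle)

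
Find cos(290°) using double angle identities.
cos(290°) = cos²145° - sin²145° = 0.342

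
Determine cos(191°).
cos(191°) = -0.9816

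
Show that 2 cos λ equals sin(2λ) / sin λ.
RHS = 2 sin λ cos λ / sin λ = 2 cos λ = LHS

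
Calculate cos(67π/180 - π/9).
cos(67π/180 - π/9) = cos 67π/180 cos π/9 + sin 67π/180 sin π/9 = 0.682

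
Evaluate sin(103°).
sin(103°) = 0.9744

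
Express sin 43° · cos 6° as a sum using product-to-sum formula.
sin 43° cos 6° = (1/2)[sin(43°+6°) + sin(43°-6°)]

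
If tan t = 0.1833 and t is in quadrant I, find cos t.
cos t = 0.9836 (using tan²t + 1 = sec²t)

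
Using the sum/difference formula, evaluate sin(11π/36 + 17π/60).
sin(11π/36 + 17π/60) = sin 11π/36 cos 17π/60 + cos 11π/36 sin 17π/60 = 0.9613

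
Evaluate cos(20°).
cos(20°) = 0.9397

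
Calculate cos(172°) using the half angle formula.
cos(172°) = -√((1 + cos 344°)/2) = -0.9903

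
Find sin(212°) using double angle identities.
sin(212°) = 2 sin 106° cos 106° = -0.5299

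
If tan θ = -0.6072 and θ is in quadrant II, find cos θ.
cos θ = -0.8548 (using tan²θ + 1 = sec²θ)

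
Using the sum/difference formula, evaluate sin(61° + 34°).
sin(61° + 34°) = sin 61° cos 34° + cos 61° sin 34° = 0.9962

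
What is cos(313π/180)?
cos(313π/180) = 0.682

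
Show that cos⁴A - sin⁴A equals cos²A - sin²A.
LHS = (cos²A - sin²A)(cos²A + sin²A) = (cos²A - sin²A) · 1 = cos²A - sin²A = RHS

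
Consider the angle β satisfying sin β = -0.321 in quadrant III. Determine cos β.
cos β = ±√(1 - sin²β) = -0.9471 (negative in QIII)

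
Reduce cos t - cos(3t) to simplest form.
cos t - cos(3t) = 2 sin(2t) sin t (using Sum-to-product)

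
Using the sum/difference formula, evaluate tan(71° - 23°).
tan(71° - 23°) = (tan 71° - tan 23°)/(1 + tan 71° tan 23°) = 1.111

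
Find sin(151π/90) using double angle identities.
sin(151π/90) = 2 sin 151π/180 cos 151π/180 = -0.848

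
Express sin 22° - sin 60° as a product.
sin 22° - sin 60° = 2 cos(41°) sin(-19°)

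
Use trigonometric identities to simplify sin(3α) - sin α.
sin(3α) - sin α = 2 cos(2α) sin α (using Sum-to-product)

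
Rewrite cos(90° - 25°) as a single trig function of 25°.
cos(90° - 25°) = sin(25°)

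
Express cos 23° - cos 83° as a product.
cos 23° - cos 83° = -2 sin(53°) sin(-30°)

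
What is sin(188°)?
sin(188°) = -0.1392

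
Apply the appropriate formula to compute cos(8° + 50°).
cos(8° + 50°) = cos 8° cos 50° - sin 8° sin 50° = 0.5299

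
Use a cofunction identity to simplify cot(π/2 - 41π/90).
cot(π/2 - 41π/90) = tan(41π/90)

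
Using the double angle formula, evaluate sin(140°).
sin(140°) = 2 sin 70° cos 70° = 0.6428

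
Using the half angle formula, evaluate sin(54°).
sin(54°) = √((1 - cos 108°)/2) = 0.809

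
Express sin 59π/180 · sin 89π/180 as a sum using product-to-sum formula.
sin 59π/180 sin 89π/180 = (1/2)[cos(59π/180-89π/180) - cos(59π/180+89π/180)]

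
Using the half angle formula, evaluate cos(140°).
cos(140°) = -√((1 + cos 280°)/2) = -0.766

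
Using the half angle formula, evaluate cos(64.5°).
cos(64.5°) = √((1 + cos 129°)/2) = 0.4305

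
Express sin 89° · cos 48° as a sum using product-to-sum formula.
sin 89° cos 48° = (1/2)[sin(89°+48°) + sin(89°-48°)]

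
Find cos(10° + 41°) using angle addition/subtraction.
cos(10° + 41°) = cos 10° cos 41° - sin 10° sin 41° = 0.6293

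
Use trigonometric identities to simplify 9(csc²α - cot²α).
9(csc²α - cot²α) = 9 (using Pythagorean identity)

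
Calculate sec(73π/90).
sec(73π/90) = -1.206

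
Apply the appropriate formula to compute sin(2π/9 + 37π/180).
sin(2π/9 + 37π/180) = sin 2π/9 cos 37π/180 + cos 2π/9 sin 37π/180 = 0.9744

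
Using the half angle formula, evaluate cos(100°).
cos(100°) = -√((1 + cos 200°)/2) = -0.1736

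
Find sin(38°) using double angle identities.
sin(38°) = 2 sin 19° cos 19° = 0.6157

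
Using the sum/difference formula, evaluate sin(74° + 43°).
sin(74° + 43°) = sin 74° cos 43° + cos 74° sin 43° = 0.891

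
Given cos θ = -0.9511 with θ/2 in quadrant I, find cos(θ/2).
cos(θ/2) = ±√((1 + cos θ)/2); positive since θ/2 ∈ QI, so cos(θ/2) = 0.1564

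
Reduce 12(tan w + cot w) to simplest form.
12(tan w + cot w) = 12(sec w csc w) (using Quotient identities)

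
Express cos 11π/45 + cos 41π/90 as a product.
cos 11π/45 + cos 41π/90 = 2 cos(7π/20) cos(-19π/180)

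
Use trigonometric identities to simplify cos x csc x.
cos x csc x = cot x (using Reciprocal + quotient)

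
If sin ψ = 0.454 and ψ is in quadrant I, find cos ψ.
cos ψ = 0.891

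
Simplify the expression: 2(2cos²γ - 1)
2(2cos²γ - 1) = 2(cos(2γ)) (using Double angle)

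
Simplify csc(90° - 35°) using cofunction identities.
csc(90° - 35°) = sec(35°)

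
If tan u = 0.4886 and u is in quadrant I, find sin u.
sin u = 0.439 (using tan²u + 1 = sec²u)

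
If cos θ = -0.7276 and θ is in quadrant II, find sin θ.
sin θ = 0.686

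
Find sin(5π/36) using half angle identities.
sin(5π/36) = √((1 - cos 5π/18)/2) = 0.4226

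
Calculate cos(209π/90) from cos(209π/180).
cos(209π/90) = cos²209π/180 - sin²209π/180 = 0.5299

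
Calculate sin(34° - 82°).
sin(34° - 82°) = sin 34° cos 82° - cos 34° sin 82° = -0.7431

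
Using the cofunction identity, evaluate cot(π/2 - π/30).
cot(π/2 - π/30) = tan(π/30) = 0.1051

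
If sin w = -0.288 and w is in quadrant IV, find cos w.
cos w = 0.9576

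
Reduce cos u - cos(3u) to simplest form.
cos u - cos(3u) = 2 sin(2u) sin u (using Sum-to-product)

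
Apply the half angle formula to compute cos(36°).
cos(36°) = √((1 + cos 72°)/2) = 0.809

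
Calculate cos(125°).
cos(125°) = -0.5736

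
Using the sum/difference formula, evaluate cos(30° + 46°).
cos(30° + 46°) = cos 30° cos 46° - sin 30° sin 46° = 0.2419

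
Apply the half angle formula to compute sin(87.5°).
sin(87.5°) = √((1 - cos 175°)/2) = 0.999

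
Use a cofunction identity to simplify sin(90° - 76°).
sin(90° - 76°) = cos(76°)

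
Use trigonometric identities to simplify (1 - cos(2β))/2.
(1 - cos(2β))/2 = sin²β (using Power reduction)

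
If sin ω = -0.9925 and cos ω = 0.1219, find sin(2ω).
sin(2ω) = 2 sin ω cos ω = -0.242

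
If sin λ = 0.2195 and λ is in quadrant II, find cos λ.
cos λ = -0.9756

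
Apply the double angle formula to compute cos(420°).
cos(420°) = cos²210° - sin²210° = 1/2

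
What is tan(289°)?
tan(289°) = -2.904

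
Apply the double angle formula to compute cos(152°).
cos(152°) = cos²76° - sin²76° = -0.8829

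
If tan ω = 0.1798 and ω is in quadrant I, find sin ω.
sin ω = 0.177 (using tan²ω + 1 = sec²ω)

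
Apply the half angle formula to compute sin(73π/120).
sin(73π/120) = √((1 - cos 73π/60)/2) = 0.9426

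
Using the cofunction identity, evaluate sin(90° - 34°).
sin(90° - 34°) = cos(34°) = 0.829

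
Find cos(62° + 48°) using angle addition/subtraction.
cos(62° + 48°) = cos 62° cos 48° - sin 62° sin 48° = -0.342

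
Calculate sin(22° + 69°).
sin(22° + 69°) = sin 22° cos 69° + cos 22° sin 69° = 0.9998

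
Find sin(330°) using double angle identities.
sin(330°) = 2 sin 165° cos 165° = -1/2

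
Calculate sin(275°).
sin(275°) = -0.9962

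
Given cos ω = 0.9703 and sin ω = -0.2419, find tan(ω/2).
tan(ω/2) = sin ω / (1 + cos ω) = -0.1228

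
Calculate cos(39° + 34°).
cos(39° + 34°) = cos 39° cos 34° - sin 39° sin 34° = 0.2924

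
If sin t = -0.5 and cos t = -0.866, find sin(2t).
sin(2t) = 2 sin t cos t = 0.866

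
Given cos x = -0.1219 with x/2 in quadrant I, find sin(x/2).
sin(x/2) = ±√((1 - cos x)/2); positive since x/2 ∈ QI, so sin(x/2) = 0.749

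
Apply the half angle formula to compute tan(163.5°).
tan(163.5°) = sin 327° / (1 + cos 327°) = -0.2962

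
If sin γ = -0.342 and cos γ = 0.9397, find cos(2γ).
cos(2γ) = cos²γ - sin²γ = 0.7661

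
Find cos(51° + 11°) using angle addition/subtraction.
cos(51° + 11°) = cos 51° cos 11° - sin 51° sin 11° = 0.4695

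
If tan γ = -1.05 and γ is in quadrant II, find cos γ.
cos γ = -0.6897 (using tan²γ + 1 = sec²γ)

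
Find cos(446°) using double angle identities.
cos(446°) = cos²223° - sin²223° = 0.06976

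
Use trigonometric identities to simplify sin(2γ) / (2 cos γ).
sin(2γ) / (2 cos γ) = sin γ (using Double angle)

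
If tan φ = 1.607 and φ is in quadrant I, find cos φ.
cos φ = 0.5283 (using tan²φ + 1 = sec²φ)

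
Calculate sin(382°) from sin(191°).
sin(382°) = 2 sin 191° cos 191° = 0.3746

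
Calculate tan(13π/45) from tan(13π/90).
tan(13π/45) = 2 tan 13π/90 / (1 - tan²13π/90) = 1.28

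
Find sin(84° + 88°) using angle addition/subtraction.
sin(84° + 88°) = sin 84° cos 88° + cos 84° sin 88° = 0.1392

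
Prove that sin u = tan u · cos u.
RHS = (sin u/cos u) · cos u = sin u = LHS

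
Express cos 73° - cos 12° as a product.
cos 73° - cos 12° = -2 sin(42.5°) sin(30.5°)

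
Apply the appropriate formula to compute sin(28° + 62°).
sin(28° + 62°) = sin 28° cos 62° + cos 28° sin 62° = 1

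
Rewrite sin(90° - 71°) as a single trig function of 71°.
sin(90° - 71°) = cos(71°)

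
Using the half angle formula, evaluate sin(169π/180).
sin(169π/180) = √((1 - cos 169π/90)/2) = 0.1908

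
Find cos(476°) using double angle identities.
cos(476°) = cos²238° - sin²238° = -0.4384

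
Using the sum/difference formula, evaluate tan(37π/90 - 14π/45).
tan(37π/90 - 14π/45) = (tan 37π/90 - tan 14π/45)/(1 + tan 37π/90 tan 14π/45) = 0.3249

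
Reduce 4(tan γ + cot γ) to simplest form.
4(tan γ + cot γ) = 4(sec γ csc γ) (using Quotient identities)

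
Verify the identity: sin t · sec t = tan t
LHS = sin t · (1/cos t) = sin t/cos t = tan t = RHS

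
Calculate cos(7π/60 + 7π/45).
cos(7π/60 + 7π/45) = cos 7π/60 cos 7π/45 - sin 7π/60 sin 7π/45 = 0.6561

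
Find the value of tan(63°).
tan(63°) = 1.963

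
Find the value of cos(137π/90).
cos(137π/90) = 0.06976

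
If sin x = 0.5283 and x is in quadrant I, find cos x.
cos x = 0.8491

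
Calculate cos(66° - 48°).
cos(66° - 48°) = cos 66° cos 48° + sin 66° sin 48° = 0.9511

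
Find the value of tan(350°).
tan(350°) = -0.1763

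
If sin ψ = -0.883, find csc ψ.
csc ψ = 1/sin ψ = -1.133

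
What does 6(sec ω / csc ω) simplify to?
6(sec ω / csc ω) = 6(tan ω) (using Reciprocal identities)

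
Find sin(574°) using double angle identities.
sin(574°) = 2 sin 287° cos 287° = -0.5592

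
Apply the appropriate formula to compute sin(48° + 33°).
sin(48° + 33°) = sin 48° cos 33° + cos 48° sin 33° = 0.9877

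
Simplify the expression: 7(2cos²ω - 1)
7(2cos²ω - 1) = 7(cos(2ω)) (using Double angle)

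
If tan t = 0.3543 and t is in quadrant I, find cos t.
cos t = 0.9426 (using tan²t + 1 = sec²t)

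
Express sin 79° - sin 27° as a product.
sin 79° - sin 27° = 2 cos(53°) sin(26°)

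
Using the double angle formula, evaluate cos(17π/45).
cos(17π/45) = cos²17π/90 - sin²17π/90 = 0.3746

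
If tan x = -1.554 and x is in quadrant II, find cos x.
cos x = -0.5411 (using tan²x + 1 = sec²x)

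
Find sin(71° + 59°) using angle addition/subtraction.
sin(71° + 59°) = sin 71° cos 59° + cos 71° sin 59° = 0.766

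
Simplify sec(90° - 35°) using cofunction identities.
sec(90° - 35°) = csc(35°)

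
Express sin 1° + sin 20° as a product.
sin 1° + sin 20° = 2 sin(10.5°) cos(-9.5°)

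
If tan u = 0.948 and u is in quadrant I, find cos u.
cos u = 0.7257 (using tan²u + 1 = sec²u)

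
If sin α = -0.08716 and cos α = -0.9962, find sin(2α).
sin(2α) = 2 sin α cos α = 0.1737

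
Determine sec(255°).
sec(255°) = -3.864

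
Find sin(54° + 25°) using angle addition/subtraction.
sin(54° + 25°) = sin 54° cos 25° + cos 54° sin 25° = 0.9816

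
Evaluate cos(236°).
cos(236°) = -0.5592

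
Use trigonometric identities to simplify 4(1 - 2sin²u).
4(1 - 2sin²u) = 4(cos(2u)) (using Double angle)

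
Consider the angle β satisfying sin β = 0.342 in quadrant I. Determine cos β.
cos β = √(1 - sin²β) = 0.9397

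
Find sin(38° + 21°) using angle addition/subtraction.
sin(38° + 21°) = sin 38° cos 21° + cos 38° sin 21° = 0.8572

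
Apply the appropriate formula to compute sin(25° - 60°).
sin(25° - 60°) = sin 25° cos 60° - cos 25° sin 60° = -0.5736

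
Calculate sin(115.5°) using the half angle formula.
sin(115.5°) = √((1 - cos 231°)/2) = 0.9026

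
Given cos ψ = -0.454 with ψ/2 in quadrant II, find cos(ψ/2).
cos(ψ/2) = ±√((1 + cos ψ)/2); negative since ψ/2 ∈ QII, so cos(ψ/2) = -0.5225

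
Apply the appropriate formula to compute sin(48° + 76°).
sin(48° + 76°) = sin 48° cos 76° + cos 48° sin 76° = 0.829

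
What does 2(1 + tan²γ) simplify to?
2(1 + tan²γ) = 2(sec²γ) (using Pythagorean identity)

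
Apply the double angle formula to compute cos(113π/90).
cos(113π/90) = cos²113π/180 - sin²113π/180 = -0.6947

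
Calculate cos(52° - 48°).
cos(52° - 48°) = cos 52° cos 48° + sin 52° sin 48° = 0.9976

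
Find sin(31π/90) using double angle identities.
sin(31π/90) = 2 sin 31π/180 cos 31π/180 = 0.8829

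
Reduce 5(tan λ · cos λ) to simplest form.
5(tan λ · cos λ) = 5(sin λ) (using Quotient identity)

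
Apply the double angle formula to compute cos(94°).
cos(94°) = cos²47° - sin²47° = -0.06976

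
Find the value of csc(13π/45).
csc(13π/45) = 1.269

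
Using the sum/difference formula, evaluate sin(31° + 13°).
sin(31° + 13°) = sin 31° cos 13° + cos 31° sin 13° = 0.6947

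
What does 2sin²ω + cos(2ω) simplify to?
2sin²ω + cos(2ω) = 1 (using Double angle)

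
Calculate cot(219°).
cot(219°) = 1.235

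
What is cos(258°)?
cos(258°) = -0.2079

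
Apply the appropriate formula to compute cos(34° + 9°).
cos(34° + 9°) = cos 34° cos 9° - sin 34° sin 9° = 0.7314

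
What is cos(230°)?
cos(230°) = -0.6428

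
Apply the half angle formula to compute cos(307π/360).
cos(307π/360) = -√((1 + cos 307π/180)/2) = -0.8949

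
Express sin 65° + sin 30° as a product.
sin 65° + sin 30° = 2 sin(47.5°) cos(17.5°)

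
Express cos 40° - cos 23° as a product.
cos 40° - cos 23° = -2 sin(31.5°) sin(8.5°)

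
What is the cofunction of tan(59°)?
tan(59°) = cot(90° - 59°) = cot(31°)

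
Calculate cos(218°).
cos(218°) = -0.788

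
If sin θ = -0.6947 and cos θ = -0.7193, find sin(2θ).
sin(2θ) = 2 sin θ cos θ = 0.9994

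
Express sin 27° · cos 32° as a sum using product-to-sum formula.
sin 27° cos 32° = (1/2)[sin(27°+32°) + sin(27°-32°)]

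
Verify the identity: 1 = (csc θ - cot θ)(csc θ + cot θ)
RHS = csc²θ - cot²θ = (1 + cot²θ) - cot²θ = 1 = LHS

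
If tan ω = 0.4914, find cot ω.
cot ω = 1/tan ω = 2.035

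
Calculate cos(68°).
cos(68°) = 0.3746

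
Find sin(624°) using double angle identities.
sin(624°) = 2 sin 312° cos 312° = -0.9945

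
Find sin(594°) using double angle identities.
sin(594°) = 2 sin 297° cos 297° = -0.809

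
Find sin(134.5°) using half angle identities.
sin(134.5°) = √((1 - cos 269°)/2) = 0.7133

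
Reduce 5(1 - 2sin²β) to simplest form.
5(1 - 2sin²β) = 5(cos(2β)) (using Double angle)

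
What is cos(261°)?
cos(261°) = -0.1564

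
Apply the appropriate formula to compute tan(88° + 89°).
tan(88° + 89°) = (tan 88° + tan 89°)/(1 - tan 88° tan 89°) = -0.05241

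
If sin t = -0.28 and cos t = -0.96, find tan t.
tan t = sin t / cos t = 0.2917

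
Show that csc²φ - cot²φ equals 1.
LHS = 1/sin²φ - cos²φ/sin²φ = (1 - cos²φ)/sin²φ = sin²φ/sin²φ = 1 = RHS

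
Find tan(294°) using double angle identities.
tan(294°) = 2 tan 147° / (1 - tan²147°) = -2.246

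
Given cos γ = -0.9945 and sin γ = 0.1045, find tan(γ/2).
tan(γ/2) = sin γ / (1 + cos γ) = 19.0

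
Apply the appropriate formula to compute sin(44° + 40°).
sin(44° + 40°) = sin 44° cos 40° + cos 44° sin 40° = 0.9945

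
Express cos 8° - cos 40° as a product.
cos 8° - cos 40° = -2 sin(24°) sin(-16°)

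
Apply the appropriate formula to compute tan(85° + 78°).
tan(85° + 78°) = (tan 85° + tan 78°)/(1 - tan 85° tan 78°) = -0.3057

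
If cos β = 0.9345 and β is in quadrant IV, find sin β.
sin β = -0.356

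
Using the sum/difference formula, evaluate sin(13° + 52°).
sin(13° + 52°) = sin 13° cos 52° + cos 13° sin 52° = 0.9063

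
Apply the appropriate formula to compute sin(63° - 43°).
sin(63° - 43°) = sin 63° cos 43° - cos 63° sin 43° = 0.342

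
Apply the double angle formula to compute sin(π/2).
sin(π/2) = 2 sin π/4 cos π/4 = 1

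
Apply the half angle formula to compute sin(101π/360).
sin(101π/360) = √((1 - cos 101π/180)/2) = 0.7716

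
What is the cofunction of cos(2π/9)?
cos(2π/9) = sin(π/2 - 2π/9) = sin(5π/18)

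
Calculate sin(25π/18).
sin(25π/18) = -0.9397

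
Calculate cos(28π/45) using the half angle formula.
cos(28π/45) = -√((1 + cos 56π/45)/2) = -0.3746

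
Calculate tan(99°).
tan(99°) = -6.314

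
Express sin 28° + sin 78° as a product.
sin 28° + sin 78° = 2 sin(53°) cos(-25°)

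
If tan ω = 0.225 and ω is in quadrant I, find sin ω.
sin ω = 0.2195 (using tan²ω + 1 = sec²ω)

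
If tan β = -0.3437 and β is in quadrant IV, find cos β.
cos β = 0.9457 (using tan²β + 1 = sec²β)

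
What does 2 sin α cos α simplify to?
2 sin α cos α = sin(2α) (using Double angle)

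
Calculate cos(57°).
cos(57°) = 0.5446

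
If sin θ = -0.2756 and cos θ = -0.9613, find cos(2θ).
cos(2θ) = cos²θ - sin²θ = 0.8481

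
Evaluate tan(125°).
tan(125°) = -1.428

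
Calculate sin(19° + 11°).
sin(19° + 11°) = sin 19° cos 11° + cos 19° sin 11° = 1/2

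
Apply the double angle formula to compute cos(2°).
cos(2°) = cos²1° - sin²1° = 0.9994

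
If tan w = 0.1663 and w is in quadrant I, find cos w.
cos w = 0.9865 (using tan²w + 1 = sec²w)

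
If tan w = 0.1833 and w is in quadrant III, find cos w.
cos w = -0.9836 (using tan²w + 1 = sec²w)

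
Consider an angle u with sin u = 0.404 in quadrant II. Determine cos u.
cos u = ±√(1 - sin²u) = -0.9148 (negative in QII)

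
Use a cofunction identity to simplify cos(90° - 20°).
cos(90° - 20°) = sin(20°)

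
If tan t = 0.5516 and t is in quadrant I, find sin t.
sin t = 0.483 (using tan²t + 1 = sec²t)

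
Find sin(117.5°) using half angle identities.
sin(117.5°) = √((1 - cos 235°)/2) = 0.887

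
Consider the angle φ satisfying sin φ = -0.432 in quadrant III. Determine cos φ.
cos φ = ±√(1 - sin²φ) = -0.9019 (negative in QIII)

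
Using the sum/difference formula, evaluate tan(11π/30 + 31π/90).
tan(11π/30 + 31π/90) = (tan 11π/30 + tan 31π/90)/(1 - tan 11π/30 tan 31π/90) = -1.28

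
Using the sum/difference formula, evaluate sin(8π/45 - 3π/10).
sin(8π/45 - 3π/10) = sin 8π/45 cos 3π/10 - cos 8π/45 sin 3π/10 = -0.3746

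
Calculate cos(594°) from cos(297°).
cos(594°) = cos²297° - sin²297° = -0.5878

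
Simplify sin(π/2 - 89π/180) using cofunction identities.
sin(π/2 - 89π/180) = cos(89π/180)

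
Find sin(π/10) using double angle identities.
sin(π/10) = 2 sin π/20 cos π/20 = 0.309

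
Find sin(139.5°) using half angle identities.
sin(139.5°) = √((1 - cos 279°)/2) = 0.6494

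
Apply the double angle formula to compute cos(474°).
cos(474°) = cos²237° - sin²237° = -0.4067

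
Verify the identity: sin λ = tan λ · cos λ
RHS = (sin λ/cos λ) · cos λ = sin λ = LHS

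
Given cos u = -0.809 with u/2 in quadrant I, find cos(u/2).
cos(u/2) = ±√((1 + cos u)/2); positive since u/2 ∈ QI, so cos(u/2) = 0.309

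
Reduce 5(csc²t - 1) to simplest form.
5(csc²t - 1) = 5(cot²t) (using Pythagorean identity)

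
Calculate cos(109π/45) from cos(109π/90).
cos(109π/45) = 2cos²109π/90 - 1 = 0.2419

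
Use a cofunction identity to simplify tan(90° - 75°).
tan(90° - 75°) = cot(75°)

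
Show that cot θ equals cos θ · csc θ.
RHS = cos θ · (1/sin θ) = cos θ/sin θ = cot θ = LHS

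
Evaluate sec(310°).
sec(310°) = 1.556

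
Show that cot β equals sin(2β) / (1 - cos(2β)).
RHS = 2 sin β cos β / (2sin²β) = cos β/sin β = cot β = LHS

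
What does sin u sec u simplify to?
sin u sec u = tan u (using Reciprocal + quotient)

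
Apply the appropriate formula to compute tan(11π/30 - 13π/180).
tan(11π/30 - 13π/180) = (tan 11π/30 - tan 13π/180)/(1 + tan 11π/30 tan 13π/180) = 1.327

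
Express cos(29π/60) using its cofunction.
cos(29π/60) = sin(π/2 - 29π/60) = sin(π/60)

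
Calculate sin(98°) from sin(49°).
sin(98°) = 2 sin 49° cos 49° = 0.9903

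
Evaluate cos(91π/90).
cos(91π/90) = -0.9994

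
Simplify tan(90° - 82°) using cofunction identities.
tan(90° - 82°) = cot(82°)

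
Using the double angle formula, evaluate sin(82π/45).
sin(82π/45) = 2 sin 41π/45 cos 41π/45 = -0.5299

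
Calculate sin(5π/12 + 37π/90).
sin(5π/12 + 37π/90) = sin 5π/12 cos 37π/90 + cos 5π/12 sin 37π/90 = 0.515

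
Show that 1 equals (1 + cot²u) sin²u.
RHS = csc²u · sin²u = (1/sin²u) · sin²u = 1 = LHS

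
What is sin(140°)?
sin(140°) = 0.6428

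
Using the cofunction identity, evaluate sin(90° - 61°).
sin(90° - 61°) = cos(61°) = 0.4848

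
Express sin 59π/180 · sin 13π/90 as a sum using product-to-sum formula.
sin 59π/180 sin 13π/90 = (1/2)[cos(59π/180-13π/90) - cos(59π/180+13π/90)]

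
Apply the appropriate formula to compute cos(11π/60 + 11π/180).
cos(11π/60 + 11π/180) = cos 11π/60 cos 11π/180 - sin 11π/60 sin 11π/180 = 0.7193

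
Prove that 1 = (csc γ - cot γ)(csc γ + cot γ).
RHS = csc²γ - cot²γ = (1 + cot²γ) - cot²γ = 1 = LHS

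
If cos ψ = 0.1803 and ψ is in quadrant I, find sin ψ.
sin ψ = 0.9836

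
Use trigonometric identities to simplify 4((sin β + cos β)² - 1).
4((sin β + cos β)² - 1) = 4(sin(2β)) (using Pythagorean + double angle)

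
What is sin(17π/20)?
sin(17π/20) = 0.454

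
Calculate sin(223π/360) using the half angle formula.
sin(223π/360) = √((1 - cos 223π/180)/2) = 0.9304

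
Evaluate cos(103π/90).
cos(103π/90) = -0.8988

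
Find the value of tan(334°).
tan(334°) = -0.4877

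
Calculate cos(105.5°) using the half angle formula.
cos(105.5°) = -√((1 + cos 211°)/2) = -0.2672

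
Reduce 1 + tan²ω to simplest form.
1 + tan²ω = sec²ω (using Pythagorean identity)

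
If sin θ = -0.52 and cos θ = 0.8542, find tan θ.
tan θ = sin θ / cos θ = -0.6088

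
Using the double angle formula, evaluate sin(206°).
sin(206°) = 2 sin 103° cos 103° = -0.4384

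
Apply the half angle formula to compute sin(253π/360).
sin(253π/360) = √((1 - cos 253π/180)/2) = 0.8039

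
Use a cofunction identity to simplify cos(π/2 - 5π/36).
cos(π/2 - 5π/36) = sin(5π/36)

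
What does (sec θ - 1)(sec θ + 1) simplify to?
(sec θ - 1)(sec θ + 1) = tan²θ (using Diff. of squares)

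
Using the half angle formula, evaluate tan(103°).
tan(103°) = sin 206° / (1 + cos 206°) = -4.331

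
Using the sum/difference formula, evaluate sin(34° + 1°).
sin(34° + 1°) = sin 34° cos 1° + cos 34° sin 1° = 0.5736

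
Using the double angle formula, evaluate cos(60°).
cos(60°) = 2cos²30° - 1 = 1/2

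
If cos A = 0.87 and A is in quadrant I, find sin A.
sin A = 0.4931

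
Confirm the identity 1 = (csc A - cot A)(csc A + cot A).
RHS = csc²A - cot²A = (1 + cot²A) - cot²A = 1 = LHS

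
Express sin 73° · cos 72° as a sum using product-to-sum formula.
sin 73° cos 72° = (1/2)[sin(73°+72°) + sin(73°-72°)]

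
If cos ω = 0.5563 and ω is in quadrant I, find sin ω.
sin ω = 0.831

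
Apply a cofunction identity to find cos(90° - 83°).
cos(90° - 83°) = sin(83°) = 0.9925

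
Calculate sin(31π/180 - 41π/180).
sin(31π/180 - 41π/180) = sin 31π/180 cos 41π/180 - cos 31π/180 sin 41π/180 = -0.1736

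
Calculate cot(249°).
cot(249°) = 0.3839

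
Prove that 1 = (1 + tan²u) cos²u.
RHS = sec²u · cos²u = (1/cos²u) · cos²u = 1 = LHS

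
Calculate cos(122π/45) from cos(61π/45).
cos(122π/45) = cos²61π/45 - sin²61π/45 = -0.6157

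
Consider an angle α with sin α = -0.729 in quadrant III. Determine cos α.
cos α = ±√(1 - sin²α) = -0.6845 (negative in QIII)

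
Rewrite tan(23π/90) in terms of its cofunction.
tan(23π/90) = cot(π/2 - 23π/90) = cot(11π/45)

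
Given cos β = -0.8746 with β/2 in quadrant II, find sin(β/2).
sin(β/2) = ±√((1 - cos β)/2); positive since β/2 ∈ QII, so sin(β/2) = 0.9681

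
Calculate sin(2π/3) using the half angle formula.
sin(2π/3) = √((1 - cos 4π/3)/2) = √3/2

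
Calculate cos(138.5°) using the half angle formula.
cos(138.5°) = -√((1 + cos 277°)/2) = -0.749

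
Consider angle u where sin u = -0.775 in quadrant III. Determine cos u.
cos u = ±√(1 - sin²u) = -0.632 (negative in QIII)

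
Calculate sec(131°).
sec(131°) = -1.524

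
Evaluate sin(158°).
sin(158°) = 0.3746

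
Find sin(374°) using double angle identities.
sin(374°) = 2 sin 187° cos 187° = 0.2419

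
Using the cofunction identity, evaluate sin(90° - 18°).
sin(90° - 18°) = cos(18°) = 0.9511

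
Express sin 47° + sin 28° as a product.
sin 47° + sin 28° = 2 sin(37.5°) cos(9.5°)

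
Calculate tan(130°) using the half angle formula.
tan(130°) = sin 260° / (1 + cos 260°) = -1.192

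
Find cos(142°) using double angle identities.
cos(142°) = cos²71° - sin²71° = -0.788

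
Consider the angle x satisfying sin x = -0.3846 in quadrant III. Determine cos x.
cos x = ±√(1 - sin²x) = -0.9231 (negative in QIII)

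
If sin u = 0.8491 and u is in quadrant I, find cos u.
cos u = 0.5282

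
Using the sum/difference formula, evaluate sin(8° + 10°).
sin(8° + 10°) = sin 8° cos 10° + cos 8° sin 10° = 0.309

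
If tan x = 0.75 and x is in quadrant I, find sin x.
sin x = 0.6 (using tan²x + 1 = sec²x)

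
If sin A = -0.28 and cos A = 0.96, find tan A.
tan A = sin A / cos A = -0.2917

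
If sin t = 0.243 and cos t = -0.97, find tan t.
tan t = sin t / cos t = -0.2505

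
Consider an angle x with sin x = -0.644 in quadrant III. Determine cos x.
cos x = ±√(1 - sin²x) = -0.765 (negative in QIII)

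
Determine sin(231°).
sin(231°) = -0.7771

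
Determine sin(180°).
sin(180°) = 0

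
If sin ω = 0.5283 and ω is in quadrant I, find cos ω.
cos ω = 0.8491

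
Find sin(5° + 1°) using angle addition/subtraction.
sin(5° + 1°) = sin 5° cos 1° + cos 5° sin 1° = 0.1045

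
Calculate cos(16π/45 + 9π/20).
cos(16π/45 + 9π/20) = cos 16π/45 cos 9π/20 - sin 16π/45 sin 9π/20 = -0.8192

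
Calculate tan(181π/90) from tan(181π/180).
tan(181π/90) = 2 tan 181π/180 / (1 - tan²181π/180) = 0.03492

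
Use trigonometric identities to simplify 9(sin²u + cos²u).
9(sin²u + cos²u) = 9 (using Pythagorean identity)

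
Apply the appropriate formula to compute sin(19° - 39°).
sin(19° - 39°) = sin 19° cos 39° - cos 19° sin 39° = -0.342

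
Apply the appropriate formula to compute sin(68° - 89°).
sin(68° - 89°) = sin 68° cos 89° - cos 68° sin 89° = -0.3584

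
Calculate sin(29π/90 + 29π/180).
sin(29π/90 + 29π/180) = sin 29π/90 cos 29π/180 + cos 29π/90 sin 29π/180 = 0.9986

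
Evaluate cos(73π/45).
cos(73π/45) = 0.3746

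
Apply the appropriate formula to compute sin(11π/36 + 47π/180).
sin(11π/36 + 47π/180) = sin 11π/36 cos 47π/180 + cos 11π/36 sin 47π/180 = 0.9781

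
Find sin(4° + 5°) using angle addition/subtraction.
sin(4° + 5°) = sin 4° cos 5° + cos 4° sin 5° = 0.1564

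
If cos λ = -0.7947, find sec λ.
sec λ = 1/cos λ = -1.258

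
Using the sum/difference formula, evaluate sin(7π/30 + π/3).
sin(7π/30 + π/3) = sin 7π/30 cos π/3 + cos 7π/30 sin π/3 = 0.9781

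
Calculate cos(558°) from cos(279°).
cos(558°) = cos²279° - sin²279° = -0.9511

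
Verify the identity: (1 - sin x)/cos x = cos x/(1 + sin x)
LHS = (1 - sin x)(1 + sin x) / (cos x(1 + sin x)) = (1 - sin²x) / (cos x(1 + sin x)) = cos²x / (cos x(1 + sin x)) = cos x/(1 + sin x) = RHS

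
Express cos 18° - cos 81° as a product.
cos 18° - cos 81° = -2 sin(49.5°) sin(-31.5°)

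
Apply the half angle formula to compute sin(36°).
sin(36°) = √((1 - cos 72°)/2) = 0.5878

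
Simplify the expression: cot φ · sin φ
cot φ · sin φ = cos φ (using Quotient identity)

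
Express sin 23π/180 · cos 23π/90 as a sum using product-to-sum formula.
sin 23π/180 cos 23π/90 = (1/2)[sin(23π/180+23π/90) + sin(23π/180-23π/90)]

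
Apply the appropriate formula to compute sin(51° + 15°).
sin(51° + 15°) = sin 51° cos 15° + cos 51° sin 15° = 0.9135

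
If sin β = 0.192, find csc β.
csc β = 1/sin β = 5.208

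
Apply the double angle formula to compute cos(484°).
cos(484°) = cos²242° - sin²242° = -0.5592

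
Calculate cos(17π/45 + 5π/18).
cos(17π/45 + 5π/18) = cos 17π/45 cos 5π/18 - sin 17π/45 sin 5π/18 = -0.4695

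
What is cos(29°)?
cos(29°) = 0.8746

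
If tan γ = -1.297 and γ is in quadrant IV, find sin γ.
sin γ = -0.7919 (using tan²γ + 1 = sec²γ)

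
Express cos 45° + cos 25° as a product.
cos 45° + cos 25° = 2 cos(35°) cos(10°)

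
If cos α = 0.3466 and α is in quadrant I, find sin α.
sin α = 0.938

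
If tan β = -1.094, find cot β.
cot β = 1/tan β = -0.9141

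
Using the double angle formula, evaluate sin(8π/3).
sin(8π/3) = 2 sin 4π/3 cos 4π/3 = √3/2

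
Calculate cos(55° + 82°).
cos(55° + 82°) = cos 55° cos 82° - sin 55° sin 82° = -0.7314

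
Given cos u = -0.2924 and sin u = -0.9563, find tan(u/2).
tan(u/2) = sin u / (1 + cos u) = -1.351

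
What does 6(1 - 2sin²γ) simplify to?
6(1 - 2sin²γ) = 6(cos(2γ)) (using Double angle)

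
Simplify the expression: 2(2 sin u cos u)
2(2 sin u cos u) = 2(sin(2u)) (using Double angle)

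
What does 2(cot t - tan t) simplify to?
2(cot t - tan t) = 2(2 cot(2t)) (using Double angle)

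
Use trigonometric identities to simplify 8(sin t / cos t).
8(sin t / cos t) = 8(tan t) (using Quotient identity)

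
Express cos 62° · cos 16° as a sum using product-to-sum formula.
cos 62° cos 16° = (1/2)[cos(62°-16°) + cos(62°+16°)]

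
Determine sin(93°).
sin(93°) = 0.9986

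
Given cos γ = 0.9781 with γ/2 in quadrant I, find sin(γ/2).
sin(γ/2) = ±√((1 - cos γ)/2); positive since γ/2 ∈ QI, so sin(γ/2) = 0.1046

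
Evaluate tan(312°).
tan(312°) = -1.111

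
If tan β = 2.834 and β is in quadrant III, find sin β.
sin β = -0.943 (using tan²β + 1 = sec²β)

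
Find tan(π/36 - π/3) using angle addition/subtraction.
tan(π/36 - π/3) = (tan π/36 - tan π/3)/(1 + tan π/36 tan π/3) = -1.428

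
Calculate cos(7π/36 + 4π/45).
cos(7π/36 + 4π/45) = cos 7π/36 cos 4π/45 - sin 7π/36 sin 4π/45 = 0.6293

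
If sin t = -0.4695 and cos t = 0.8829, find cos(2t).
cos(2t) = cos²t - sin²t = 0.5591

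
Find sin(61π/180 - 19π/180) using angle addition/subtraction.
sin(61π/180 - 19π/180) = sin 61π/180 cos 19π/180 - cos 61π/180 sin 19π/180 = 0.6691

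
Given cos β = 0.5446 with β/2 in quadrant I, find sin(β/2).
sin(β/2) = ±√((1 - cos β)/2); positive since β/2 ∈ QI, so sin(β/2) = 0.4772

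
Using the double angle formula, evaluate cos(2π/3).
cos(2π/3) = cos²π/3 - sin²π/3 = -1/2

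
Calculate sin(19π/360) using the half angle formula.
sin(19π/360) = √((1 - cos 19π/180)/2) = 0.165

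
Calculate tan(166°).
tan(166°) = -0.2493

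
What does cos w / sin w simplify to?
cos w / sin w = cot w (using Quotient identity)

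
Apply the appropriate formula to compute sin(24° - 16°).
sin(24° - 16°) = sin 24° cos 16° - cos 24° sin 16° = 0.1392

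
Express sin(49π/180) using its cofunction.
sin(49π/180) = cos(π/2 - 49π/180) = cos(41π/180)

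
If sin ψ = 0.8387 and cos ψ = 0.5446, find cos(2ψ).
cos(2ψ) = cos²ψ - sin²ψ = -0.4068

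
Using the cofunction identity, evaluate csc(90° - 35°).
csc(90° - 35°) = sec(35°) = 1.221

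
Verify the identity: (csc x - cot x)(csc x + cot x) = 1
LHS = csc²x - cot²x = (1 + cot²x) - cot²x = 1 = RHS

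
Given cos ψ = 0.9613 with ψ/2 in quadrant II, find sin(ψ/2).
sin(ψ/2) = ±√((1 - cos ψ)/2); positive since ψ/2 ∈ QII, so sin(ψ/2) = 0.1391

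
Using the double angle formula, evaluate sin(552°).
sin(552°) = 2 sin 276° cos 276° = -0.2079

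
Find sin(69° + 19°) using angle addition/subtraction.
sin(69° + 19°) = sin 69° cos 19° + cos 69° sin 19° = 0.9994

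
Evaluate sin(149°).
sin(149°) = 0.515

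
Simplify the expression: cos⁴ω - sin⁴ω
cos⁴ω - sin⁴ω = cos(2ω) (using Factoring + double angle)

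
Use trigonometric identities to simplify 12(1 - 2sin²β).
12(1 - 2sin²β) = 12(cos(2β)) (using Double angle)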